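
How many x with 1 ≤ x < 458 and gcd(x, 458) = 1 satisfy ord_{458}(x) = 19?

18

φ(458) = φ(2)·φ(229) = 1·228 = 228 = 2^2 · 3 · 19.
(Z/458Z)^× is cyclic (|G| = 228); a cyclic group of order m has exactly φ(d) elements of each order d | m, and none otherwise.
19 | 228, and φ(19) = 19 − 1 = 18.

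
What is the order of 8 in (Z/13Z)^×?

4

ord(8) | φ(13) = 13 − 1 = 12 = 2^2 · 3.
Divisors of 12: 1, 2, 3, 4, 6, 12.
Check 8^d mod 13 for each divisor in increasing order:
8^1 ≡ 8 (mod 13)
8^2 ≡ 12 (mod 13)
8^3 ≡ 5 (mod 13)
8^4 ≡ 1 (mod 13) ✓
Therefore the multiplicative order of 8 modulo 13 is 4.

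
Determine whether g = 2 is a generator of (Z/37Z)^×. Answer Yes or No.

φ(37) = 37 − 1 = 36 = 2^2 · 3^2.
It suffices to check that the order of 2 is not a proper divisor of 36: compute 2^(36/q) for q ∈ {2, 3}.
2^18 ≡ 36 (mod 37)  [q = 2: ≢ 1 ✓]
2^12 ≡ 26 (mod 37)  [q = 3: ≢ 1 ✓]
None equal 1, so ord_37(2) = 36: 2 is a primitive root.

Yes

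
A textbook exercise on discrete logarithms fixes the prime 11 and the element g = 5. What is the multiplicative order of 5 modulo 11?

5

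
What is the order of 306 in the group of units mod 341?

By Lagrange's theorem, ord_341(306) divides φ(341) = φ(11·31) = (11−1)·(31−1) = 10·30 = 300 = 2^2 · 3 · 5^2.
Divisors of 300: 1, 2, 3, 4, 5, 6, 10, 12, 15, 20, 25, 30, 50, 60, 75, 100, 150, 300.
Check 306^d mod 341 for each divisor in increasing order:
306^1 ≡ 306 (mod 341)
306^2 ≡ 202 (mod 341)
306^3 ≡ 91 (mod 341)
306^4 ≡ 225 (mod 341)
306^5 ≡ 309 (mod 341)
306^6 ≡ 97 (mod 341)
306^10 ≡ 1 (mod 341) ✓
The smallest such exponent is 10, so the order of 306 is 10.

10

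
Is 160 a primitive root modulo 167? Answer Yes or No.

φ(167) = 167 − 1 = 166 = 2 · 83.
It suffices to check that the order of 160 is not a proper divisor of 166: compute 160^(166/q) for q ∈ {2, 83}.
160^83 ≡ 166 (mod 167)  [q = 2: ≢ 1 ✓]
160^2 ≡ 49 (mod 167)  [q = 83: ≢ 1 ✓]
All checks pass, so 160 has order 166 and is a primitive root modulo 167.

Yes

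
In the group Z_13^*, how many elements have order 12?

φ(13) = 13 − 1 = 12 = 2^2 · 3.
In a cyclic group of order 12, there are φ(d) elements of order d for each divisor d of 12, and zero for non-divisors.
12 = 2^2 · 3 divides 12, and φ(12) = 4.

4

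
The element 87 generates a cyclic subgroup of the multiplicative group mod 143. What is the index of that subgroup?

20

ord(87) | φ(143) = φ(11·13) = (11−1)·(13−1) = 10·12 = 120 = 2^3 · 3 · 5.
Divisors of 120: 1, 2, 3, 4, 5, 6, 8, 10, 12, 15, 20, 24, 30, 40, 60, 120.
Evaluate successive powers at the divisors of 120:
87^1 ≡ 87 (mod 143)
87^2 ≡ 133 (mod 143)
87^3 ≡ 131 (mod 143)
87^4 ≡ 100 (mod 143)
87^5 ≡ 120 (mod 143)
87^6 ≡ 1 (mod 143) ✓
So ord_143(87) = 6, hence |⟨87⟩| = 6.
[(Z/143Z)^× : ⟨87⟩] = 120/6 = 20.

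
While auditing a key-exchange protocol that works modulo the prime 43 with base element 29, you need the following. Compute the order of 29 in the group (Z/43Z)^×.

42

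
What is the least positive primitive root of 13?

2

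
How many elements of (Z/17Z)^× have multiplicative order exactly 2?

1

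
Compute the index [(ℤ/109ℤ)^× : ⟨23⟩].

The order of 23 must divide φ(109) = 109 − 1 = 108 = 2^2 · 3^3.
Divisors of 108: 1, 2, 3, 4, 6, 9, 12, 18, 27, 36, 54, 108.
Test each divisor d:
23^1 ≡ 23
23^2 ≡ 93
23^3 ≡ 68
23^4 ≡ 38
23^6 ≡ 46
23^9 ≡ 76
23^12 ≡ 45
23^18 ≡ 108
23^27 ≡ 33
23^36 ≡ 1
Thus |⟨23⟩| = ord(23) = 36.
The index is φ(109) / ord(23) = 108 / 36 = 3.

3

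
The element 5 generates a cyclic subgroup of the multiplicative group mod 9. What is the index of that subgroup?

1

By Lagrange's theorem, ord_9(5) divides φ(9) = φ(3^2) = 3·(3−1) = 6 = 2 · 3.
Divisors of 6: 1, 2, 3, 6.
Check 5^d mod 9 for each divisor in increasing order:
5^1 ≡ 5 (mod 9)
5^2 ≡ 7 (mod 9)
5^3 ≡ 8 (mod 9)
5^6 ≡ 1 (mod 9) ✓
The order of 5 is 6, so the subgroup it generates has 6 elements.
Index = |(Z/9Z)^×| / |⟨5⟩| = 6 / 6 = 1.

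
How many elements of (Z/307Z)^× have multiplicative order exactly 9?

φ(307) = 307 − 1 = 306 = 2 · 3^2 · 17.
Since (Z/307Z)^× is cyclic of order 306, the number of elements of order d is φ(d) when d | 306 and 0 otherwise.
9 = 3^2 divides 306, and φ(9) = 6.

6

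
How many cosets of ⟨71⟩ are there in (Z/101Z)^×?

4

The order of 71 must divide φ(101) = 101 − 1 = 100 = 2^2 · 5^2.
Divisors of 100: 1, 2, 4, 5, 10, 20, 25, 50, 100.
Check 71^d mod 101 for each divisor in increasing order:
71^1 ≡ 71 (mod 101)
71^2 ≡ 92 (mod 101)
71^4 ≡ 81 (mod 101)
71^5 ≡ 95 (mod 101)
71^10 ≡ 36 (mod 101)
71^20 ≡ 84 (mod 101)
71^25 ≡ 1 (mod 101) ✓
Thus |⟨71⟩| = ord(71) = 25.
[(Z/101Z)^× : ⟨71⟩] = 100/25 = 4.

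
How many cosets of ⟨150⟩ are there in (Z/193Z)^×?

24

Since 150 ∈ (Z/193Z)^×, its order divides φ(193) = 193 − 1 = 192 = 2^6 · 3.
Divisors of 192: 1, 2, 3, 4, 6, 8, 12, 16, 24, 32, 48, 64, 96, 192.
Check 150^d mod 193 for each divisor in increasing order:
150^1 ≡ 150
150^2 ≡ 112
150^3 ≡ 9
150^4 ≡ 192
150^6 ≡ 81
150^8 ≡ 1
So ord_193(150) = 8, hence |⟨150⟩| = 8.
[(Z/193Z)^× : ⟨150⟩] = 192/8 = 24.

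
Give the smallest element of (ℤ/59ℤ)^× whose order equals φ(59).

φ(59) = 59 − 1 = 58 = 2 · 29.
Test candidates g = 2, 3, … against the prime factors q ∈ {2, 29} of φ(59): g is a generator iff g^(58/q) ≢ 1 for every such q.
g = 2: 2^29 ≡ 58; 2^2 ≡ 4 — none is 1, so 2 is a primitive root.
Hence the least primitive root of 59 is 2.

2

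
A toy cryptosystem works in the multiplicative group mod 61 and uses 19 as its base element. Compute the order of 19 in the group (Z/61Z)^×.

Since 19 ∈ (Z/61Z)^×, its order divides φ(61) = 61 − 1 = 60 = 2^2 · 3 · 5.
Divisors of 60: 1, 2, 3, 4, 5, 6, 10, 12, 15, 20, 30, 60.
Compute 19^d (mod 61) for the divisors d until we hit 1:
19^1 ≡ 19
19^2 ≡ 56
19^3 ≡ 27
19^4 ≡ 25
19^5 ≡ 48
19^6 ≡ 58
19^10 ≡ 47
19^12 ≡ 9
19^15 ≡ 60
19^20 ≡ 13
19^30 ≡ 1
Hence ord(19) = 30.

30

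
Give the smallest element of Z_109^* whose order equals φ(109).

φ(109) = 109 − 1 = 108 = 2^2 · 3^3.
g is a primitive root iff g^(108/q) ≢ 1 (mod 109) for each prime q ∈ {2, 3}.
g = 2: 2^54 ≡ 108; 2^36 ≡ 1 — hits 1, so not a primitive root.
g = 3: 3^54 ≡ 1 — hits 1, so not a primitive root.
g = 4: 4^54 ≡ 1 — hits 1, so not a primitive root.
g = 5: 5^54 ≡ 1 — hits 1, so not a primitive root.
g = 6: 6^54 ≡ 108; 6^36 ≡ 63 — none is 1, so 6 is a primitive root.
Hence the least primitive root of 109 is 6.

6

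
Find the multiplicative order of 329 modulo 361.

The order of 329 must divide φ(361) = φ(19^2) = 19·(19−1) = 342 = 2 · 3^2 · 19.
Divisors of 342: 1, 2, 3, 6, 9, 18, 19, 38, 57, 114, 171, 342.
Test each divisor d:
329^1 ≡ 329 (mod 361)
329^2 ≡ 302 (mod 361)
329^3 ≡ 83 (mod 361)
329^6 ≡ 30 (mod 361)
329^9 ≡ 324 (mod 361)
329^18 ≡ 286 (mod 361)
329^19 ≡ 234 (mod 361)
329^38 ≡ 245 (mod 361)
329^57 ≡ 292 (mod 361)
329^114 ≡ 68 (mod 361)
329^171 ≡ 1 (mod 361) ✓
Therefore the multiplicative order of 329 modulo 361 is 171.

171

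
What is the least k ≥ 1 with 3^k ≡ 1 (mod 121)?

5

Since 3 ∈ (Z/121Z)^×, its order divides φ(121) = φ(11^2) = 11·(11−1) = 110 = 2 · 5 · 11.
Divisors of 110: 1, 2, 5, 10, 11, 22, 55, 110.
Test each divisor d:
3^1 ≡ 3 (mod 121)
3^2 ≡ 9 (mod 121)
3^5 ≡ 1 (mod 121) ✓
Hence ord(3) = 5.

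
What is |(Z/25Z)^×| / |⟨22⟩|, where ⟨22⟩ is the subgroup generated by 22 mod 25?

1

Since 22 ∈ (Z/25Z)^×, its order divides φ(25) = φ(5^2) = 5·(5−1) = 20 = 2^2 · 5.
Divisors of 20: 1, 2, 4, 5, 10, 20.
Evaluate successive powers at the divisors of 20:
22^1 ≡ 22 (mod 25)
22^2 ≡ 9 (mod 25)
22^4 ≡ 6 (mod 25)
22^5 ≡ 7 (mod 25)
22^10 ≡ 24 (mod 25)
22^20 ≡ 1 (mod 25) ✓
So ord_25(22) = 20, hence |⟨22⟩| = 20.
The index is φ(25) / ord(22) = 20 / 20 = 1.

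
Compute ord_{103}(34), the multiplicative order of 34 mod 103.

17

The order of 34 must divide φ(103) = 103 − 1 = 102 = 2 · 3 · 17.
Divisors of 102: 1, 2, 3, 6, 17, 34, 51, 102.
Check 34^d mod 103 for each divisor in increasing order:
34^1 ≡ 34 (mod 103)
34^2 ≡ 23 (mod 103)
34^3 ≡ 61 (mod 103)
34^6 ≡ 13 (mod 103)
34^17 ≡ 1 (mod 103) ✓
Therefore the multiplicative order of 34 modulo 103 is 17.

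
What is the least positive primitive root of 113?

φ(113) = 113 − 1 = 112 = 2^4 · 7.
g is a primitive root iff g^(112/q) ≢ 1 (mod 113) for each prime q ∈ {2, 7}.
g = 2: 2^56 ≡ 1 — hits 1, so not a primitive root.
g = 3: 3^56 ≡ 112; 3^16 ≡ 49 — none is 1, so 3 is a primitive root.
Hence the least primitive root of 113 is 3.

3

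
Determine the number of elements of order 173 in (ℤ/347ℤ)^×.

172

φ(347) = 347 − 1 = 346 = 2 · 173.
In a cyclic group of order 346, there are φ(d) elements of order d for each divisor d of 346, and zero for non-divisors.
173 | 346, and φ(173) = 173 − 1 = 172.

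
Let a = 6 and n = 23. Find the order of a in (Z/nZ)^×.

11

Since 6 ∈ (Z/23Z)^×, its order divides φ(23) = 23 − 1 = 22 = 2 · 11.
Divisors of 22: 1, 2, 11, 22.
Test each divisor d:
6^1 ≡ 6 (mod 23)
6^2 ≡ 13 (mod 23)
6^11 ≡ 1 (mod 23) ✓
Therefore the multiplicative order of 6 modulo 23 is 11.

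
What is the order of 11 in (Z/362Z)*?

Since 11 ∈ (Z/362Z)^×, its order divides φ(362) = φ(2)·φ(181) = 1·180 = 180 = 2^2 · 3^2 · 5.
Divisors of 180: 1, 2, 3, 4, 5, 6, 9, 10, 12, 15, 18, 20, 30, 36, 45, 60, 90, 180.
Evaluate successive powers at the divisors of 180:
11^1 ≡ 11 (mod 362)
11^2 ≡ 121 (mod 362)
11^3 ≡ 245 (mod 362)
11^4 ≡ 161 (mod 362)
11^5 ≡ 323 (mod 362)
11^6 ≡ 295 (mod 362)
11^9 ≡ 237 (mod 362)
11^10 ≡ 73 (mod 362)
11^12 ≡ 145 (mod 362)
11^15 ≡ 49 (mod 362)
11^18 ≡ 59 (mod 362)
11^20 ≡ 261 (mod 362)
11^30 ≡ 229 (mod 362)
11^36 ≡ 223 (mod 362)
11^45 ≡ 361 (mod 362)
11^60 ≡ 313 (mod 362)
11^90 ≡ 1 (mod 362) ✓
The smallest such exponent is 90, so the order of 11 is 90.

90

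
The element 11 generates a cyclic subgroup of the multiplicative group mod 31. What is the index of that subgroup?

Since 11 ∈ (Z/31Z)^×, its order divides φ(31) = 31 − 1 = 30 = 2 · 3 · 5.
Divisors of 30: 1, 2, 3, 5, 6, 10, 15, 30.
Check 11^d mod 31 for each divisor in increasing order:
11^1 ≡ 11
11^2 ≡ 28
11^3 ≡ 29
11^5 ≡ 6
11^6 ≡ 4
11^10 ≡ 5
11^15 ≡ 30
11^30 ≡ 1
So ord_31(11) = 30, hence |⟨11⟩| = 30.
The index is φ(31) / ord(11) = 30 / 30 = 1.

1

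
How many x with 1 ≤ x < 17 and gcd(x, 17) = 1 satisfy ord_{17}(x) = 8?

4

φ(17) = 17 − 1 = 16 = 2^4.
In a cyclic group of order 16, there are φ(d) elements of order d for each divisor d of 16, and zero for non-divisors.
8 = 2^3 divides 16, and φ(8) = 4.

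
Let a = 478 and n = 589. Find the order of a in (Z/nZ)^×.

By Lagrange's theorem, ord_589(478) divides φ(589) = φ(19·31) = (19−1)·(31−1) = 18·30 = 540 = 2^2 · 3^3 · 5.
Divisors of 540: 1, 2, 3, 4, 5, 6, 9, 10, 12, 15, 18, 20, 27, 30, 36, 45, 54, 60, 90, 108, 135, 180, 270, 540.
Check 478^d mod 589 for each divisor in increasing order:
478^1 ≡ 478 (mod 589)
478^2 ≡ 541 (mod 589)
478^3 ≡ 27 (mod 589)
478^4 ≡ 537 (mod 589)
478^5 ≡ 471 (mod 589)
478^6 ≡ 140 (mod 589)
478^9 ≡ 246 (mod 589)
478^10 ≡ 377 (mod 589)
478^12 ≡ 163 (mod 589)
478^15 ≡ 278 (mod 589)
478^18 ≡ 438 (mod 589)
478^20 ≡ 180 (mod 589)
478^27 ≡ 550 (mod 589)
478^30 ≡ 125 (mod 589)
478^36 ≡ 419 (mod 589)
478^45 ≡ 588 (mod 589)
478^54 ≡ 343 (mod 589)
478^60 ≡ 311 (mod 589)
478^90 ≡ 1 (mod 589) ✓
So ord_589(478) = 90.

90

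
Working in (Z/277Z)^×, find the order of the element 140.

The order of 140 must divide φ(277) = 277 − 1 = 276 = 2^2 · 3 · 23.
Divisors of 276: 1, 2, 3, 4, 6, 12, 23, 46, 69, 92, 138, 276.
Compute 140^d (mod 277) for the divisors d until we hit 1:
140^1 ≡ 140
140^2 ≡ 210
140^3 ≡ 38
140^4 ≡ 57
140^6 ≡ 59
140^12 ≡ 157
140^23 ≡ 182
140^46 ≡ 161
140^69 ≡ 217
140^92 ≡ 160
140^138 ≡ 276
140^276 ≡ 1
Hence ord(140) = 276.

276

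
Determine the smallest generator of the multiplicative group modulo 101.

2

φ(101) = 101 − 1 = 100 = 2^2 · 5^2.
Test candidates g = 2, 3, … against the prime factors q ∈ {2, 5} of φ(101): g is a generator iff g^(100/q) ≢ 1 for every such q.
g = 2: 2^50 ≡ 100; 2^20 ≡ 95 — none is 1, so 2 is a primitive root.
The smallest primitive root modulo 101 is 2.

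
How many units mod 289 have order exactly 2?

1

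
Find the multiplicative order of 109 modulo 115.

Since 109 ∈ (Z/115Z)^×, its order divides φ(115) = φ(5·23) = (5−1)·(23−1) = 4·22 = 88 = 2^3 · 11.
Divisors of 88: 1, 2, 4, 8, 11, 22, 44, 88.
Compute 109^d (mod 115) for the divisors d until we hit 1:
109^1 ≡ 109 (mod 115)
109^2 ≡ 36 (mod 115)
109^4 ≡ 31 (mod 115)
109^8 ≡ 41 (mod 115)
109^11 ≡ 114 (mod 115)
109^22 ≡ 1 (mod 115) ✓
Hence ord(109) = 22.

22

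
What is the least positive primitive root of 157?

φ(157) = 157 − 1 = 156 = 2^2 · 3 · 13.
g is a primitive root iff g^(156/q) ≢ 1 (mod 157) for each prime q ∈ {2, 3, 13}.
g = 2: 2^78 ≡ 156; 2^52 ≡ 1 — hits 1, so not a primitive root.
g = 3: 3^78 ≡ 1 — hits 1, so not a primitive root.
g = 4: 4^78 ≡ 1 — hits 1, so not a primitive root.
g = 5: 5^78 ≡ 156; 5^52 ≡ 12; 5^12 ≡ 130 — none is 1, so 5 is a primitive root.
The smallest primitive root modulo 157 is 5.

5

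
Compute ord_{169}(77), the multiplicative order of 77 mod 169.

26

By Lagrange's theorem, ord_169(77) divides φ(169) = φ(13^2) = 13·(13−1) = 156 = 2^2 · 3 · 13.
Divisors of 156: 1, 2, 3, 4, 6, 12, 13, 26, 39, 52, 78, 156.
Test each divisor d:
77^1 ≡ 77 (mod 169)
77^2 ≡ 14 (mod 169)
77^3 ≡ 64 (mod 169)
77^4 ≡ 27 (mod 169)
77^6 ≡ 40 (mod 169)
77^12 ≡ 79 (mod 169)
77^13 ≡ 168 (mod 169)
77^26 ≡ 1 (mod 169) ✓
So ord_169(77) = 26.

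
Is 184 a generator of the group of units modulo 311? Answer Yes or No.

Yes

φ(311) = 311 − 1 = 310 = 2 · 5 · 31.
It suffices to check that the order of 184 is not a proper divisor of 310: compute 184^(310/q) for q ∈ {2, 5, 31}.
184^155 ≡ 310 (mod 311)  [q = 2: ≢ 1 ✓]
184^62 ≡ 216 (mod 311)  [q = 5: ≢ 1 ✓]
184^10 ≡ 13 (mod 311)  [q = 31: ≢ 1 ✓]
None equal 1, so ord_311(184) = 310: 184 is a primitive root.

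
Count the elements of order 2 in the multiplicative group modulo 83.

φ(83) = 83 − 1 = 82 = 2 · 41.
In a cyclic group of order 82, there are φ(d) elements of order d for each divisor d of 82, and zero for non-divisors.
2 | 82, and φ(2) = 2 − 1 = 1.

1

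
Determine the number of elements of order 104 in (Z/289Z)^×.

0

φ(289) = φ(17^2) = 17·(17−1) = 272 = 2^4 · 17.
Since (Z/289Z)^× is cyclic of order 272, the number of elements of order d is φ(d) when d | 272 and 0 otherwise.
Here 272 is not a multiple of 104, so there are no elements of order 104.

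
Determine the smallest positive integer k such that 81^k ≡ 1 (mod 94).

By Lagrange's theorem, ord_94(81) divides φ(94) = φ(2)·φ(47) = 1·46 = 46 = 2 · 23.
Divisors of 46: 1, 2, 23, 46.
Compute 81^d (mod 94) for the divisors d until we hit 1:
81^1 ≡ 81 (mod 94)
81^2 ≡ 75 (mod 94)
81^23 ≡ 1 (mod 94) ✓
Hence ord(81) = 23.

23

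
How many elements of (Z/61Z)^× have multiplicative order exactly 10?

4

φ(61) = 61 − 1 = 60 = 2^2 · 3 · 5.
Since (Z/61Z)^× is cyclic of order 60, the number of elements of order d is φ(d) when d | 60 and 0 otherwise.
10 = 2 · 5 divides 60, and φ(10) = 4.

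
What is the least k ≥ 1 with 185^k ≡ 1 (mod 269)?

ord(185) | φ(269) = 269 − 1 = 268 = 2^2 · 67.
Divisors of 268: 1, 2, 4, 67, 134, 268.
Test each divisor d:
185^1 ≡ 185
185^2 ≡ 62
185^4 ≡ 78
185^67 ≡ 1
Hence ord(185) = 67.

67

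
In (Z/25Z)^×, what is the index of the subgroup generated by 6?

Since 6 ∈ (Z/25Z)^×, its order divides φ(25) = φ(5^2) = 5·(5−1) = 20 = 2^2 · 5.
Divisors of 20: 1, 2, 4, 5, 10, 20.
Evaluate successive powers at the divisors of 20:
6^1 ≡ 6 (mod 25)
6^2 ≡ 11 (mod 25)
6^4 ≡ 21 (mod 25)
6^5 ≡ 1 (mod 25) ✓
The order of 6 is 5, so the subgroup it generates has 5 elements.
Index = |(Z/25Z)^×| / |⟨6⟩| = 20 / 5 = 4.

4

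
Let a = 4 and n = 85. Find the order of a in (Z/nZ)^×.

Since 4 ∈ (Z/85Z)^×, its order divides φ(85) = φ(5·17) = (5−1)·(17−1) = 4·16 = 64 = 2^6.
Divisors of 64: 1, 2, 4, 8, 16, 32, 64.
Evaluate successive powers at the divisors of 64:
4^1 ≡ 4 (mod 85)
4^2 ≡ 16 (mod 85)
4^4 ≡ 1 (mod 85) ✓
Hence ord(4) = 4.

4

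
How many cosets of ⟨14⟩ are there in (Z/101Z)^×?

The order of 14 must divide φ(101) = 101 − 1 = 100 = 2^2 · 5^2.
Divisors of 100: 1, 2, 4, 5, 10, 20, 25, 50, 100.
Test each divisor d:
14^1 ≡ 14 (mod 101)
14^2 ≡ 95 (mod 101)
14^4 ≡ 36 (mod 101)
14^5 ≡ 100 (mod 101)
14^10 ≡ 1 (mod 101) ✓
So ord_101(14) = 10, hence |⟨14⟩| = 10.
[(Z/101Z)^× : ⟨14⟩] = 100/10 = 10.

10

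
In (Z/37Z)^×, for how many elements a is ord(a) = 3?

2

φ(37) = 37 − 1 = 36 = 2^2 · 3^2.
Since (Z/37Z)^× is cyclic of order 36, the number of elements of order d is φ(d) when d | 36 and 0 otherwise.
3 | 36, and φ(3) = 3 − 1 = 2.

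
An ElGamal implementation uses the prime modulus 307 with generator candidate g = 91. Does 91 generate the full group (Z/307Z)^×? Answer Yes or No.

No

φ(307) = 307 − 1 = 306 = 2 · 3^2 · 17.
An element g generates (Z/307Z)^× iff g^(306/q) ≢ 1 (mod 307) for each prime q ∈ {2, 3, 17}.
91^153 ≡ 306 (mod 307)  [q = 2: ≢ 1 ✓]
91^102 ≡ 1 (mod 307)  [q = 3: ≡ 1 ✗]
91^18 ≡ 216 (mod 307)  [q = 17: ≢ 1 ✓]
91^102 ≡ 1 shows ord(91) | 102, strictly less than φ(307); not a primitive root.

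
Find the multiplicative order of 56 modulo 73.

24

ord(56) | φ(73) = 73 − 1 = 72 = 2^3 · 3^2.
Divisors of 72: 1, 2, 3, 4, 6, 8, 9, 12, 18, 24, 36, 72.
Evaluate successive powers at the divisors of 72:
56^1 ≡ 56
56^2 ≡ 70
56^3 ≡ 51
56^4 ≡ 9
56^6 ≡ 46
56^8 ≡ 8
56^9 ≡ 10
56^12 ≡ 72
56^18 ≡ 27
56^24 ≡ 1
The smallest such exponent is 24, so the order of 56 is 24.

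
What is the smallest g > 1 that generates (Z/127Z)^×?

φ(127) = 127 − 1 = 126 = 2 · 3^2 · 7.
g is a primitive root iff g^(126/q) ≢ 1 (mod 127) for each prime q ∈ {2, 3, 7}.
g = 2: 2^63 ≡ 1 — hits 1, so not a primitive root.
g = 3: 3^63 ≡ 126; 3^42 ≡ 107; 3^18 ≡ 4 — none is 1, so 3 is a primitive root.
So 3 is the smallest generator of (Z/127Z)^×.

3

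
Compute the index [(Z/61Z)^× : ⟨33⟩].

The order of 33 must divide φ(61) = 61 − 1 = 60 = 2^2 · 3 · 5.
Divisors of 60: 1, 2, 3, 4, 5, 6, 10, 12, 15, 20, 30, 60.
Compute 33^d (mod 61) for the divisors d until we hit 1:
33^1 ≡ 33
33^2 ≡ 52
33^3 ≡ 8
33^4 ≡ 20
33^5 ≡ 50
33^6 ≡ 3
33^10 ≡ 60
33^12 ≡ 9
33^15 ≡ 11
33^20 ≡ 1
So ord_61(33) = 20, hence |⟨33⟩| = 20.
[(Z/61Z)^× : ⟨33⟩] = 60/20 = 3.

3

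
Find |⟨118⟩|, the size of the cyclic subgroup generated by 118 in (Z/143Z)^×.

10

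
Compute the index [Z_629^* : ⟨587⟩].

8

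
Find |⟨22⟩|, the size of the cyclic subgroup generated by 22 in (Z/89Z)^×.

22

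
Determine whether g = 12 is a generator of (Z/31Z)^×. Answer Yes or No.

Yes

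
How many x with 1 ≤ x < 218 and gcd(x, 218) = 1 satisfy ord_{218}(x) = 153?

0

φ(218) = φ(2)·φ(109) = 1·108 = 108 = 2^2 · 3^3.
(Z/218Z)^× is cyclic (|G| = 108); a cyclic group of order m has exactly φ(d) elements of each order d | m, and none otherwise.
153 does not divide 108, so no element of (Z/218Z)^× has order 153.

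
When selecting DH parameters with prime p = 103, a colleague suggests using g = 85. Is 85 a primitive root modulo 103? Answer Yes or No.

φ(103) = 103 − 1 = 102 = 2 · 3 · 17.
An element g generates (Z/103Z)^× iff g^(102/q) ≢ 1 (mod 103) for each prime q ∈ {2, 3, 17}.
85^51 ≡ 102 (mod 103)  [q = 2: ≢ 1 ✓]
85^34 ≡ 46 (mod 103)  [q = 3: ≢ 1 ✓]
85^6 ≡ 79 (mod 103)  [q = 17: ≢ 1 ✓]
None equal 1, so ord_103(85) = 102: 85 is a primitive root.

Yes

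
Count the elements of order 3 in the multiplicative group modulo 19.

φ(19) = 19 − 1 = 18 = 2 · 3^2.
Since (Z/19Z)^× is cyclic of order 18, the number of elements of order d is φ(d) when d | 18 and 0 otherwise.
3 | 18, and φ(3) = 3 − 1 = 2.

2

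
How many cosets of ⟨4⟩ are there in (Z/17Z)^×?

4

The order of 4 must divide φ(17) = 17 − 1 = 16 = 2^4.
Divisors of 16: 1, 2, 4, 8, 16.
Compute 4^d (mod 17) for the divisors d until we hit 1:
4^1 ≡ 4 (mod 17)
4^2 ≡ 16 (mod 17)
4^4 ≡ 1 (mod 17) ✓
So ord_17(4) = 4, hence |⟨4⟩| = 4.
The index is φ(17) / ord(4) = 16 / 4 = 4.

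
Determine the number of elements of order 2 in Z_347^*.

1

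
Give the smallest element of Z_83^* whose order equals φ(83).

2

φ(83) = 83 − 1 = 82 = 2 · 41.
Test candidates g = 2, 3, … against the prime factors q ∈ {2, 41} of φ(83): g is a generator iff g^(82/q) ≢ 1 for every such q.
g = 2: 2^41 ≡ 82; 2^2 ≡ 4 — none is 1, so 2 is a primitive root.
So 2 is the smallest generator of (Z/83Z)^×.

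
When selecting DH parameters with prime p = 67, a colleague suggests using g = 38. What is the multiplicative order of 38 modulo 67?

6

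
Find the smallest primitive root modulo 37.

2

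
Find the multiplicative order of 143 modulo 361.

342

Since 143 ∈ (Z/361Z)^×, its order divides φ(361) = φ(19^2) = 19·(19−1) = 342 = 2 · 3^2 · 19.
Divisors of 342: 1, 2, 3, 6, 9, 18, 19, 38, 57, 114, 171, 342.
Compute 143^d (mod 361) for the divisors d until we hit 1:
143^1 ≡ 143 (mod 361)
143^2 ≡ 233 (mod 361)
143^3 ≡ 107 (mod 361)
143^6 ≡ 258 (mod 361)
143^9 ≡ 170 (mod 361)
143^18 ≡ 20 (mod 361)
143^19 ≡ 333 (mod 361)
143^38 ≡ 62 (mod 361)
143^57 ≡ 69 (mod 361)
143^114 ≡ 68 (mod 361)
143^171 ≡ 360 (mod 361)
143^342 ≡ 1 (mod 361) ✓
So ord_361(143) = 342.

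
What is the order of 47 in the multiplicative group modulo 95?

ord(47) | φ(95) = φ(5·19) = (5−1)·(19−1) = 4·18 = 72 = 2^3 · 3^2.
Divisors of 72: 1, 2, 3, 4, 6, 8, 9, 12, 18, 24, 36, 72.
Compute 47^d (mod 95) for the divisors d until we hit 1:
47^1 ≡ 47 (mod 95)
47^2 ≡ 24 (mod 95)
47^3 ≡ 83 (mod 95)
47^4 ≡ 6 (mod 95)
47^6 ≡ 49 (mod 95)
47^8 ≡ 36 (mod 95)
47^9 ≡ 77 (mod 95)
47^12 ≡ 26 (mod 95)
47^18 ≡ 39 (mod 95)
47^24 ≡ 11 (mod 95)
47^36 ≡ 1 (mod 95) ✓
Therefore the multiplicative order of 47 modulo 95 is 36.

36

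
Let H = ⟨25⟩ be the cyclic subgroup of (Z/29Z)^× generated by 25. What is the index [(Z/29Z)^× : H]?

4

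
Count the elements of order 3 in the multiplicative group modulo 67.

2

φ(67) = 67 − 1 = 66 = 2 · 3 · 11.
Since (Z/67Z)^× is cyclic of order 66, the number of elements of order d is φ(d) when d | 66 and 0 otherwise.
3 | 66, and φ(3) = 3 − 1 = 2.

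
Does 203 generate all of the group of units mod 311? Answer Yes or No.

φ(311) = 311 − 1 = 310 = 2 · 5 · 31.
An element g generates (Z/311Z)^× iff g^(310/q) ≢ 1 (mod 311) for each prime q ∈ {2, 5, 31}.
203^155 ≡ 310 (mod 311)  [q = 2: ≢ 1 ✓]
203^62 ≡ 36 (mod 311)  [q = 5: ≢ 1 ✓]
203^10 ≡ 270 (mod 311)  [q = 31: ≢ 1 ✓]
None equal 1, so ord_311(203) = 310: 203 is a primitive root.

Yes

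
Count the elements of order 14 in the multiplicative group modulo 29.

6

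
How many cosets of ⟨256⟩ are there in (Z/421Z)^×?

4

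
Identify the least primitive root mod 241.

φ(241) = 241 − 1 = 240 = 2^4 · 3 · 5.
Test candidates g = 2, 3, … against the prime factors q ∈ {2, 3, 5} of φ(241): g is a generator iff g^(240/q) ≢ 1 for every such q.
g = 2: 2^120 ≡ 1 — hits 1, so not a primitive root.
g = 3: 3^120 ≡ 1 — hits 1, so not a primitive root.
g = 4: 4^120 ≡ 1 — hits 1, so not a primitive root.
g = 5: 5^120 ≡ 1 — hits 1, so not a primitive root.
g = 6: 6^120 ≡ 1 — hits 1, so not a primitive root.
g = 7: 7^120 ≡ 240; 7^80 ≡ 15; 7^48 ≡ 91 — none is 1, so 7 is a primitive root.
Hence the least primitive root of 241 is 7.

7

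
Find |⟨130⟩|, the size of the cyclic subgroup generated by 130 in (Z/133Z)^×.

The order of 130 must divide φ(133) = φ(7·19) = (7−1)·(19−1) = 6·18 = 108 = 2^2 · 3^3.
Divisors of 108: 1, 2, 3, 4, 6, 9, 12, 18, 27, 36, 54, 108.
Evaluate successive powers at the divisors of 108:
130^1 ≡ 130
130^2 ≡ 9
130^3 ≡ 106
130^4 ≡ 81
130^6 ≡ 64
130^9 ≡ 1
So ord_133(130) = 9.

9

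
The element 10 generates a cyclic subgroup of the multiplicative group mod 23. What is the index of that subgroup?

1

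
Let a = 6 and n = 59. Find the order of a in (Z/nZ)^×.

ord(6) | φ(59) = 59 − 1 = 58 = 2 · 29.
Divisors of 58: 1, 2, 29, 58.
Evaluate successive powers at the divisors of 58:
6^1 ≡ 6 (mod 59)
6^2 ≡ 36 (mod 59)
6^29 ≡ 58 (mod 59)
6^58 ≡ 1 (mod 59) ✓
Therefore the multiplicative order of 6 modulo 59 is 58.

58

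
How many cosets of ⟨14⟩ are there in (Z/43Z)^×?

2

Since 14 ∈ (Z/43Z)^×, its order divides φ(43) = 43 − 1 = 42 = 2 · 3 · 7.
Divisors of 42: 1, 2, 3, 6, 7, 14, 21, 42.
Compute 14^d (mod 43) for the divisors d until we hit 1:
14^1 ≡ 14 (mod 43)
14^2 ≡ 24 (mod 43)
14^3 ≡ 35 (mod 43)
14^6 ≡ 21 (mod 43)
14^7 ≡ 36 (mod 43)
14^14 ≡ 6 (mod 43)
14^21 ≡ 1 (mod 43) ✓
So ord_43(14) = 21, hence |⟨14⟩| = 21.
[(Z/43Z)^× : ⟨14⟩] = 42/21 = 2.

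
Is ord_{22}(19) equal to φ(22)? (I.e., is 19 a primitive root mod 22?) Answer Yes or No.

φ(22) = φ(2)·φ(11) = 1·10 = 10 = 2 · 5.
19 is a primitive root mod 22 iff 19^(φ(22)/q) ≢ 1 for every prime q | φ(22), i.e. q ∈ {2, 5}.
19^5 ≡ 21 (mod 22)  [q = 2: ≢ 1 ✓]
19^2 ≡ 9 (mod 22)  [q = 5: ≢ 1 ✓]
None equal 1, so ord_22(19) = 10: 19 is a primitive root.

Yes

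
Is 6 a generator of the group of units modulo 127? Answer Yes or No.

φ(127) = 127 − 1 = 126 = 2 · 3^2 · 7.
6 is a primitive root mod 127 iff 6^(φ(127)/q) ≢ 1 for every prime q | φ(127), i.e. q ∈ {2, 3, 7}.
6^63 ≡ 126 (mod 127)  [q = 2: ≢ 1 ✓]
6^42 ≡ 107 (mod 127)  [q = 3: ≢ 1 ✓]
6^18 ≡ 64 (mod 127)  [q = 7: ≢ 1 ✓]
Every test exponent gives a nontrivial residue, hence 6 generates the full group.

Yes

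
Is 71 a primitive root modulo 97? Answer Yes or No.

Yes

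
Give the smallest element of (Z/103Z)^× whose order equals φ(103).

5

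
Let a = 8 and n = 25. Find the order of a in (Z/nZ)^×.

Since 8 ∈ (Z/25Z)^×, its order divides φ(25) = φ(5^2) = 5·(5−1) = 20 = 2^2 · 5.
Divisors of 20: 1, 2, 4, 5, 10, 20.
Evaluate successive powers at the divisors of 20:
8^1 ≡ 8 (mod 25)
8^2 ≡ 14 (mod 25)
8^4 ≡ 21 (mod 25)
8^5 ≡ 18 (mod 25)
8^10 ≡ 24 (mod 25)
8^20 ≡ 1 (mod 25) ✓
Hence ord(8) = 20.

20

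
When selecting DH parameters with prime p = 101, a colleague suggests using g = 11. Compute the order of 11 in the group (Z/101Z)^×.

100

By Lagrange's theorem, ord_101(11) divides φ(101) = 101 − 1 = 100 = 2^2 · 5^2.
Divisors of 100: 1, 2, 4, 5, 10, 20, 25, 50, 100.
Compute 11^d (mod 101) for the divisors d until we hit 1:
11^1 ≡ 11
11^2 ≡ 20
11^4 ≡ 97
11^5 ≡ 57
11^10 ≡ 17
11^20 ≡ 87
11^25 ≡ 10
11^50 ≡ 100
11^100 ≡ 1
So ord_101(11) = 100.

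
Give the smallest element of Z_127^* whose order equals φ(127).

3

φ(127) = 127 − 1 = 126 = 2 · 3^2 · 7.
Test candidates g = 2, 3, … against the prime factors q ∈ {2, 3, 7} of φ(127): g is a generator iff g^(126/q) ≢ 1 for every such q.
g = 2: 2^63 ≡ 1 — hits 1, so not a primitive root.
g = 3: 3^63 ≡ 126; 3^42 ≡ 107; 3^18 ≡ 4 — none is 1, so 3 is a primitive root.
The smallest primitive root modulo 127 is 3.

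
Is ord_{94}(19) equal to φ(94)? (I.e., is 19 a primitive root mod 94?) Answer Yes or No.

Yes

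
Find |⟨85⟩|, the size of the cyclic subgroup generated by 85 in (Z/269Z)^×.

268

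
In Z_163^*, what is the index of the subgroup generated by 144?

The order of 144 must divide φ(163) = 163 − 1 = 162 = 2 · 3^4.
Divisors of 162: 1, 2, 3, 6, 9, 18, 27, 54, 81, 162.
Check 144^d mod 163 for each divisor in increasing order:
144^1 ≡ 144 (mod 163)
144^2 ≡ 35 (mod 163)
144^3 ≡ 150 (mod 163)
144^6 ≡ 6 (mod 163)
144^9 ≡ 85 (mod 163)
144^18 ≡ 53 (mod 163)
144^27 ≡ 104 (mod 163)
144^54 ≡ 58 (mod 163)
144^81 ≡ 1 (mod 163) ✓
So ord_163(144) = 81, hence |⟨144⟩| = 81.
Index = |(Z/163Z)^×| / |⟨144⟩| = 162 / 81 = 2.

2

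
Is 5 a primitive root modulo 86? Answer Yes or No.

Yes

φ(86) = φ(2)·φ(43) = 1·42 = 42 = 2 · 3 · 7.
5 is a primitive root mod 86 iff 5^(φ(86)/q) ≢ 1 for every prime q | φ(86), i.e. q ∈ {2, 3, 7}.
5^21 ≡ 85 (mod 86)  [q = 2: ≢ 1 ✓]
5^14 ≡ 79 (mod 86)  [q = 3: ≢ 1 ✓]
5^6 ≡ 59 (mod 86)  [q = 7: ≢ 1 ✓]
All checks pass, so 5 has order 42 and is a primitive root modulo 86.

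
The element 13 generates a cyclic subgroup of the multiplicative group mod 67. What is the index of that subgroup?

By Lagrange's theorem, ord_67(13) divides φ(67) = 67 − 1 = 66 = 2 · 3 · 11.
Divisors of 66: 1, 2, 3, 6, 11, 22, 33, 66.
Evaluate successive powers at the divisors of 66:
13^1 ≡ 13
13^2 ≡ 35
13^3 ≡ 53
13^6 ≡ 62
13^11 ≡ 38
13^22 ≡ 37
13^33 ≡ 66
13^66 ≡ 1
Thus |⟨13⟩| = ord(13) = 66.
The index is φ(67) / ord(13) = 66 / 66 = 1.

1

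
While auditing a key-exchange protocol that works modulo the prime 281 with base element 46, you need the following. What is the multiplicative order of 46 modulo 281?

Since 46 ∈ (Z/281Z)^×, its order divides φ(281) = 281 − 1 = 280 = 2^3 · 5 · 7.
Divisors of 280: 1, 2, 4, 5, 7, 8, 10, 14, 20, 28, 35, 40, 56, 70, 140, 280.
Test each divisor d:
46^1 ≡ 46
46^2 ≡ 149
46^4 ≡ 2
46^5 ≡ 92
46^7 ≡ 220
46^8 ≡ 4
46^10 ≡ 34
46^14 ≡ 68
46^20 ≡ 32
46^28 ≡ 128
46^35 ≡ 60
46^40 ≡ 181
46^56 ≡ 86
46^70 ≡ 228
46^140 ≡ 280
46^280 ≡ 1
Hence ord(46) = 280.

280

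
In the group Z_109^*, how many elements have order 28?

0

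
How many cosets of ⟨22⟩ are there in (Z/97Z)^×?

The order of 22 must divide φ(97) = 97 − 1 = 96 = 2^5 · 3.
Divisors of 96: 1, 2, 3, 4, 6, 8, 12, 16, 24, 32, 48, 96.
Test each divisor d:
22^1 ≡ 22 (mod 97)
22^2 ≡ 96 (mod 97)
22^3 ≡ 75 (mod 97)
22^4 ≡ 1 (mod 97) ✓
So ord_97(22) = 4, hence |⟨22⟩| = 4.
The index is φ(97) / ord(22) = 96 / 4 = 24.

24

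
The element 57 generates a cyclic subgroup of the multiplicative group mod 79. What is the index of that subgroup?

3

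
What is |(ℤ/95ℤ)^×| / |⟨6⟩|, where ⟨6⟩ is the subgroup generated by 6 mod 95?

8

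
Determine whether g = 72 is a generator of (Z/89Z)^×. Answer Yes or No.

φ(89) = 89 − 1 = 88 = 2^3 · 11.
It suffices to check that the order of 72 is not a proper divisor of 88: compute 72^(88/q) for q ∈ {2, 11}.
72^44 ≡ 1 (mod 89)  [q = 2: ≡ 1 ✗]
72^8 ≡ 8 (mod 89)  [q = 11: ≢ 1 ✓]
72^44 ≡ 1 shows ord(72) | 44, strictly less than φ(89); not a primitive root.

No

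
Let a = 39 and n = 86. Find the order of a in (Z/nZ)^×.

14

ord(39) | φ(86) = φ(2)·φ(43) = 1·42 = 42 = 2 · 3 · 7.
Divisors of 42: 1, 2, 3, 6, 7, 14, 21, 42.
Compute 39^d (mod 86) for the divisors d until we hit 1:
39^1 ≡ 39
39^2 ≡ 59
39^3 ≡ 65
39^6 ≡ 11
39^7 ≡ 85
39^14 ≡ 1
The smallest such exponent is 14, so the order of 39 is 14.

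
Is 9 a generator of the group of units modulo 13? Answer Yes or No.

φ(13) = 13 − 1 = 12 = 2^2 · 3.
An element g generates (Z/13Z)^× iff g^(12/q) ≢ 1 (mod 13) for each prime q ∈ {2, 3}.
9^6 ≡ 1 (mod 13)  [q = 2: ≡ 1 ✗]
9^4 ≡ 9 (mod 13)  [q = 3: ≢ 1 ✓]
9^6 ≡ 1 shows ord(9) | 6, strictly less than φ(13); not a primitive root.

No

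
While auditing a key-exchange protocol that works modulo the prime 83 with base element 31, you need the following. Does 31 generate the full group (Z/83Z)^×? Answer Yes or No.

No

φ(83) = 83 − 1 = 82 = 2 · 41.
Test 31^(82/q) mod 83 for each prime factor q of 82:
31^41 ≡ 1 (mod 83)  [q = 2: ≡ 1 ✗]
31^2 ≡ 48 (mod 83)  [q = 41: ≢ 1 ✓]
Since 31^41 ≡ 1, the order of 31 divides 41 < 82, so 31 is not a primitive root.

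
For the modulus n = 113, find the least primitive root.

3

φ(113) = 113 − 1 = 112 = 2^4 · 7.
g is a primitive root iff g^(112/q) ≢ 1 (mod 113) for each prime q ∈ {2, 7}.
g = 2: 2^56 ≡ 1 — hits 1, so not a primitive root.
g = 3: 3^56 ≡ 112; 3^16 ≡ 49 — none is 1, so 3 is a primitive root.
The smallest primitive root modulo 113 is 3.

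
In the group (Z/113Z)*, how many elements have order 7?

φ(113) = 113 − 1 = 112 = 2^4 · 7.
(Z/113Z)^× is cyclic (|G| = 112); a cyclic group of order m has exactly φ(d) elements of each order d | m, and none otherwise.
7 | 112, and φ(7) = 7 − 1 = 6.

6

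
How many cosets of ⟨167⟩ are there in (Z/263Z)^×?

ord(167) | φ(263) = 263 − 1 = 262 = 2 · 131.
Divisors of 262: 1, 2, 131, 262.
Test each divisor d:
167^1 ≡ 167 (mod 263)
167^2 ≡ 11 (mod 263)
167^131 ≡ 262 (mod 263)
167^262 ≡ 1 (mod 263) ✓
So ord_263(167) = 262, hence |⟨167⟩| = 262.
The index is φ(263) / ord(167) = 262 / 262 = 1.

1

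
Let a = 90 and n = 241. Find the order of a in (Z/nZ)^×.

ord(90) | φ(241) = 241 − 1 = 240 = 2^4 · 3 · 5.
Divisors of 240: 1, 2, 3, 4, 5, 6, 8, 10, 12, 15, 16, 20, 24, 30, 40, 48, 60, 80, 120, 240.
Evaluate successive powers at the divisors of 240:
90^1 ≡ 90 (mod 241)
90^2 ≡ 147 (mod 241)
90^3 ≡ 216 (mod 241)
90^4 ≡ 160 (mod 241)
90^5 ≡ 181 (mod 241)
90^6 ≡ 143 (mod 241)
90^8 ≡ 54 (mod 241)
90^10 ≡ 226 (mod 241)
90^12 ≡ 205 (mod 241)
90^15 ≡ 177 (mod 241)
90^16 ≡ 24 (mod 241)
90^20 ≡ 225 (mod 241)
90^24 ≡ 91 (mod 241)
90^30 ≡ 240 (mod 241)
90^40 ≡ 15 (mod 241)
90^48 ≡ 87 (mod 241)
90^60 ≡ 1 (mod 241) ✓
Hence ord(90) = 60.

60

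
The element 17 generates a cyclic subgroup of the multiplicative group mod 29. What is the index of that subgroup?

7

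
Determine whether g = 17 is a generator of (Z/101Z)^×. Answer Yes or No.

No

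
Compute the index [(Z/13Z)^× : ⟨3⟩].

ord(3) | φ(13) = 13 − 1 = 12 = 2^2 · 3.
Divisors of 12: 1, 2, 3, 4, 6, 12.
Compute 3^d (mod 13) for the divisors d until we hit 1:
3^1 ≡ 3 (mod 13)
3^2 ≡ 9 (mod 13)
3^3 ≡ 1 (mod 13) ✓
So ord_13(3) = 3, hence |⟨3⟩| = 3.
The index is φ(13) / ord(3) = 12 / 3 = 4.

4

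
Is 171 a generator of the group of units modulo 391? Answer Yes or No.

No

391 = 17 · 23 is a product of two distinct odd primes, so (Z/391Z)^× ≅ (Z/17Z)^× × (Z/23Z)^× is not cyclic.
No primitive root modulo 391 exists; in particular 171 is not one.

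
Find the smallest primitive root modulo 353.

φ(353) = 353 − 1 = 352 = 2^5 · 11.
g is a primitive root iff g^(352/q) ≢ 1 (mod 353) for each prime q ∈ {2, 11}.
g = 2: 2^176 ≡ 1 — hits 1, so not a primitive root.
g = 3: 3^176 ≡ 352; 3^32 ≡ 140 — none is 1, so 3 is a primitive root.
Hence the least primitive root of 353 is 3.

3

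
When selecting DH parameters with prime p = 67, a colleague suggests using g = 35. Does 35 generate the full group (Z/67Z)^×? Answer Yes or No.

No

φ(67) = 67 − 1 = 66 = 2 · 3 · 11.
Test 35^(66/q) mod 67 for each prime factor q of 66:
35^33 ≡ 1 (mod 67)  [q = 2: ≡ 1 ✗]
35^22 ≡ 29 (mod 67)  [q = 3: ≢ 1 ✓]
35^6 ≡ 25 (mod 67)  [q = 11: ≢ 1 ✓]
35^33 ≡ 1 shows ord(35) | 33, strictly less than φ(67); not a primitive root.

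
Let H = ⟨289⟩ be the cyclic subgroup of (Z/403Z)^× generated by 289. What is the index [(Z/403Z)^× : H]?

ord(289) | φ(403) = φ(13·31) = (13−1)·(31−1) = 12·30 = 360 = 2^3 · 3^2 · 5.
Divisors of 360: 1, 2, 3, 4, 5, 6, 8, 9, 10, 12, 15, 18, 20, 24, 30, 36, 40, 45, 60, 72, 90, 120, 180, 360.
Compute 289^d (mod 403) for the divisors d until we hit 1:
289^1 ≡ 289
289^2 ≡ 100
289^3 ≡ 287
289^4 ≡ 328
289^5 ≡ 87
289^6 ≡ 157
289^8 ≡ 386
289^9 ≡ 326
289^10 ≡ 315
289^12 ≡ 66
289^15 ≡ 1
So ord_403(289) = 15, hence |⟨289⟩| = 15.
[(Z/403Z)^× : ⟨289⟩] = 360/15 = 24.

24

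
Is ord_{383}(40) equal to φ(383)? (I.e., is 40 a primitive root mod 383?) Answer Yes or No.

Yes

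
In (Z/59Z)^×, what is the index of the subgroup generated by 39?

Since 39 ∈ (Z/59Z)^×, its order divides φ(59) = 59 − 1 = 58 = 2 · 29.
Divisors of 58: 1, 2, 29, 58.
Test each divisor d:
39^1 ≡ 39 (mod 59)
39^2 ≡ 46 (mod 59)
39^29 ≡ 58 (mod 59)
39^58 ≡ 1 (mod 59) ✓
So ord_59(39) = 58, hence |⟨39⟩| = 58.
[(Z/59Z)^× : ⟨39⟩] = 58/58 = 1.

1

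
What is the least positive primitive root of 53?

2

φ(53) = 53 − 1 = 52 = 2^2 · 13.
Test candidates g = 2, 3, … against the prime factors q ∈ {2, 13} of φ(53): g is a generator iff g^(52/q) ≢ 1 for every such q.
g = 2: 2^26 ≡ 52; 2^4 ≡ 16 — none is 1, so 2 is a primitive root.
So 2 is the smallest generator of (Z/53Z)^×.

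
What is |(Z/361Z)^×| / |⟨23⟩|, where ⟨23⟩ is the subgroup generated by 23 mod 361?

The order of 23 must divide φ(361) = φ(19^2) = 19·(19−1) = 342 = 2 · 3^2 · 19.
Divisors of 342: 1, 2, 3, 6, 9, 18, 19, 38, 57, 114, 171, 342.
Check 23^d mod 361 for each divisor in increasing order:
23^1 ≡ 23
23^2 ≡ 168
23^3 ≡ 254
23^6 ≡ 258
23^9 ≡ 191
23^18 ≡ 20
23^19 ≡ 99
23^38 ≡ 54
23^57 ≡ 292
23^114 ≡ 68
23^171 ≡ 1
Thus |⟨23⟩| = ord(23) = 171.
The index is φ(361) / ord(23) = 342 / 171 = 2.

2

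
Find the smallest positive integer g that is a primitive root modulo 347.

2

φ(347) = 347 − 1 = 346 = 2 · 173.
Test candidates g = 2, 3, … against the prime factors q ∈ {2, 173} of φ(347): g is a generator iff g^(346/q) ≢ 1 for every such q.
g = 2: 2^173 ≡ 346; 2^2 ≡ 4 — none is 1, so 2 is a primitive root.
The smallest primitive root modulo 347 is 2.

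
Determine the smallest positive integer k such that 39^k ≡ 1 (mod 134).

The order of 39 must divide φ(134) = φ(2)·φ(67) = 1·66 = 66 = 2 · 3 · 11.
Divisors of 66: 1, 2, 3, 6, 11, 22, 33, 66.
Compute 39^d (mod 134) for the divisors d until we hit 1:
39^1 ≡ 39 (mod 134)
39^2 ≡ 47 (mod 134)
39^3 ≡ 91 (mod 134)
39^6 ≡ 107 (mod 134)
39^11 ≡ 29 (mod 134)
39^22 ≡ 37 (mod 134)
39^33 ≡ 1 (mod 134) ✓
So ord_134(39) = 33.

33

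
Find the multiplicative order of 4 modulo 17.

4

Since 4 ∈ (Z/17Z)^×, its order divides φ(17) = 17 − 1 = 16 = 2^4.
Divisors of 16: 1, 2, 4, 8, 16.
Test each divisor d:
4^1 ≡ 4
4^2 ≡ 16
4^4 ≡ 1
Therefore the multiplicative order of 4 modulo 17 is 4.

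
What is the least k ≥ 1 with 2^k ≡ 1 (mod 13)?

12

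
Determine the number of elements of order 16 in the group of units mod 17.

8

φ(17) = 17 − 1 = 16 = 2^4.
Since (Z/17Z)^× is cyclic of order 16, the number of elements of order d is φ(d) when d | 16 and 0 otherwise.
16 = 2^4 divides 16, and φ(16) = 8.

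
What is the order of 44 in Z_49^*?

21

Since 44 ∈ (Z/49Z)^×, its order divides φ(49) = φ(7^2) = 7·(7−1) = 42 = 2 · 3 · 7.
Divisors of 42: 1, 2, 3, 6, 7, 14, 21, 42.
Check 44^d mod 49 for each divisor in increasing order:
44^1 ≡ 44 (mod 49)
44^2 ≡ 25 (mod 49)
44^3 ≡ 22 (mod 49)
44^6 ≡ 43 (mod 49)
44^7 ≡ 30 (mod 49)
44^14 ≡ 18 (mod 49)
44^21 ≡ 1 (mod 49) ✓
Hence ord(44) = 21.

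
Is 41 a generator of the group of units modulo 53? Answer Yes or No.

Yes

φ(53) = 53 − 1 = 52 = 2^2 · 13.
41 is a primitive root mod 53 iff 41^(φ(53)/q) ≢ 1 for every prime q | φ(53), i.e. q ∈ {2, 13}.
41^26 ≡ 52 (mod 53)  [q = 2: ≢ 1 ✓]
41^4 ≡ 13 (mod 53)  [q = 13: ≢ 1 ✓]
All checks pass, so 41 has order 52 and is a primitive root modulo 53.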